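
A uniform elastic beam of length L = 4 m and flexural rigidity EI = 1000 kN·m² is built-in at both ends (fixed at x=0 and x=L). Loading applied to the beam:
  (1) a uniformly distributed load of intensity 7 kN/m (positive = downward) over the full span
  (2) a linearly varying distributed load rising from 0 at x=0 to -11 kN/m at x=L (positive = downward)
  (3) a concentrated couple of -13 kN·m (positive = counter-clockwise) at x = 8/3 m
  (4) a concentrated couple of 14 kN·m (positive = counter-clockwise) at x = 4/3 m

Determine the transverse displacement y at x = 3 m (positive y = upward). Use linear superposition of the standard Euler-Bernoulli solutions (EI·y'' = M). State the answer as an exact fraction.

Load 1 — uniform load w=7 kN/m over full span:
  y_1 = -wx²(L-x)²/(24EI) = -7·3²·(4-3)²/(24·1000) = -21/8000 m
Load 2 — triangular load w₀=-11 kN/m (0→w₀ over full span):
  y_2 = -w₀x²(L-x)²(x+2L)/(120LEI) = -(-11)·3²·(4-3)²·(3+2·4)/(120·4·1000) = 363/160000 m
Load 3 — applied couple M₀=-13 kN·m at a=8/3 m (b=L-a=4/3):
  y_3 = (R_Ax³/6 - M_Ax²/2 - M₀(x-a)²/2)/EI  [x>a] with R_A=-13/3, M_A=-13/3 = ((-13/3)·3³/6 - (-13/3)·3²/2 - (-13)·(3-(8/3))²/2)/1000 = 13/18000 m
Load 4 — applied couple M₀=14 kN·m at a=4/3 m (b=L-a=8/3):
  y_4 = (R_Ax³/6 - M_Ax²/2 - M₀(x-a)²/2)/EI  [x>a] with R_A=14/3, M_A=0 = ((14/3)·3³/6 - 0·3²/2 - 14·(3-(4/3))²/2)/1000 = 7/4500 m
Superposition: y = Σ y_i = 2767/1440000 m ≈ 0.001922 m

y(3) = 2767/1440000 m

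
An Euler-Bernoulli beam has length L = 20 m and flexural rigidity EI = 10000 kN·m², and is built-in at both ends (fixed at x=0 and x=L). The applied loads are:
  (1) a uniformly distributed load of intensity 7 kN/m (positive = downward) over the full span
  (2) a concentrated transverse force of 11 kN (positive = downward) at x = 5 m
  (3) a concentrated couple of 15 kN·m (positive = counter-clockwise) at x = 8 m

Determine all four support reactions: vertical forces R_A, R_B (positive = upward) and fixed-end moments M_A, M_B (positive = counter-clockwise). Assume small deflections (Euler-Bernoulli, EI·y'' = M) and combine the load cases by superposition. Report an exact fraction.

R_A = 64289/800 kN, M_A = 63857/240 kN·m, R_B = 56511/800 kN, M_B = -57323/240 kN·m

Load 1 — uniform load w=7 kN/m over full span:
  R_A = wL/2 = 7·20/2 = 70 kN
  M_A = wL²/12 = 7·20²/12 = 700/3 kN·m
  R_B = wL/2 = 7·20/2 = 70 kN
  M_B = -wL²/12 = -7·20²/12 = -700/3 kN·m
Load 2 — point force P=11 kN at a=5 m (b=L-a=15):
  R_A = Pb²(3a+b)/L³ = 11·15²·(3·5+15)/20³ = 297/32 kN
  M_A = Pab²/L² = 11·5·15²/20² = 495/16 kN·m
  R_B = Pa²(a+3b)/L³ = 11·5²·(5+3·15)/20³ = 55/32 kN
  M_B = -Pa²b/L² = -11·5²·15/20² = -165/16 kN·m
Load 3 — applied couple M₀=15 kN·m at a=8 m (b=L-a=12):
  R_A = 6M₀ab/L³ = 6·15·8·12/20³ = 27/25 kN
  M_A = M₀b(2a-b)/L² = 15·12·(2·8-12)/20² = 9/5 kN·m
  R_B = -6M₀ab/L³ = -6·15·8·12/20³ = -27/25 kN
  M_B = M₀a(2b-a)/L² = 15·8·(2·12-8)/20² = 24/5 kN·m
Superposition: R_A = 64289/800 kN, M_A = 63857/240 kN·m, R_B = 56511/800 kN, M_B = -57323/240 kN·m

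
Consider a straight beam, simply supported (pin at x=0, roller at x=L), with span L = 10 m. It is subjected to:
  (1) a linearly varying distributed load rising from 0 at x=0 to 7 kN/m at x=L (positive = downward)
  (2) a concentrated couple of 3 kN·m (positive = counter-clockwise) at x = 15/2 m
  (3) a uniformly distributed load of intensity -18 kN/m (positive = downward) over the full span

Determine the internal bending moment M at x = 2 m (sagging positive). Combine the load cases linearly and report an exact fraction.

Load 1 — triangular load w₀=7 kN/m (0→w₀ over full span):
  M_1 = w₀Lx/6 - w₀x³/(6L) = 7·10·2/6 - 7·2³/(6·10) = 112/5 kN·m
Load 2 — applied couple M₀=3 kN·m at a=15/2 m (b=L-a=5/2):
  M_2 = M₀x/L  [x≤a] = 3·2/10 = 3/5 kN·m
Load 3 — uniform load w=-18 kN/m over full span:
  M_3 = wx(L-x)/2 = (-18)·2·(10-2)/2 = -144 kN·m
Superposition: M = Σ M_i = -121 kN·m ≈ -121.000000 kN·m

M(2) = -121 kN·m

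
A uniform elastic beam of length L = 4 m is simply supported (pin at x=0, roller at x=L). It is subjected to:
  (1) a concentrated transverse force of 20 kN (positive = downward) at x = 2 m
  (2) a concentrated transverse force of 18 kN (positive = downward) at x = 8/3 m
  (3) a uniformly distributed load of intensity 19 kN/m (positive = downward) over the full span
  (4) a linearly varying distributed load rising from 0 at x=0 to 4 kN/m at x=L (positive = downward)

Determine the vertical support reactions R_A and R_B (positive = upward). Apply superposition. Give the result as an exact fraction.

Load 1 — point force P=20 kN at a=2 m (b=L-a=2):
  R_A = Pb/L = 20·2/4 = 10 kN
  R_B = Pa/L = 20·2/4 = 10 kN
Load 2 — point force P=18 kN at a=8/3 m (b=L-a=4/3):
  R_A = Pb/L = 18·(4/3)/4 = 6 kN
  R_B = Pa/L = 18·(8/3)/4 = 12 kN
Load 3 — uniform load w=19 kN/m over full span:
  R_A = wL/2 = 19·4/2 = 38 kN
  R_B = wL/2 = 19·4/2 = 38 kN
Load 4 — triangular load w₀=4 kN/m (0→w₀ over full span):
  R_A = w₀L/6 = 4·4/6 = 8/3 kN
  R_B = w₀L/3 = 4·4/3 = 16/3 kN
Superposition: R_A = 170/3 kN, R_B = 196/3 kN

R_A = 170/3 kN, R_B = 196/3 kN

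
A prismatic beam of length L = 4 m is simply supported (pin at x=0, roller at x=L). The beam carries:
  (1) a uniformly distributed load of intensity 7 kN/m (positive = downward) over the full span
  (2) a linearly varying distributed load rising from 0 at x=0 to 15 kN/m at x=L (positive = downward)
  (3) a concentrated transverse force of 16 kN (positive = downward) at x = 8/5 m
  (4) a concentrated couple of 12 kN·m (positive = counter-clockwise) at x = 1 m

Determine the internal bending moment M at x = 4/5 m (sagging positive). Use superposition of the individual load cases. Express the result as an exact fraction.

Load 1 — uniform load w=7 kN/m over full span:
  M_1 = wx(L-x)/2 = 7·(4/5)·(4-(4/5))/2 = 224/25 kN·m
Load 2 — triangular load w₀=15 kN/m (0→w₀ over full span):
  M_2 = w₀Lx/6 - w₀x³/(6L) = 15·4·(4/5)/6 - 15·(4/5)³/(6·4) = 192/25 kN·m
Load 3 — point force P=16 kN at a=8/5 m (b=L-a=12/5):
  M_3 = Pbx/L  [x≤a] = 16·(12/5)·(4/5)/4 = 192/25 kN·m
Load 4 — applied couple M₀=12 kN·m at a=1 m (b=L-a=3):
  M_4 = M₀x/L  [x≤a] = 12·(4/5)/4 = 12/5 kN·m
Superposition: M = Σ M_i = 668/25 kN·m ≈ 26.720000 kN·m

M(4/5) = 668/25 kN·m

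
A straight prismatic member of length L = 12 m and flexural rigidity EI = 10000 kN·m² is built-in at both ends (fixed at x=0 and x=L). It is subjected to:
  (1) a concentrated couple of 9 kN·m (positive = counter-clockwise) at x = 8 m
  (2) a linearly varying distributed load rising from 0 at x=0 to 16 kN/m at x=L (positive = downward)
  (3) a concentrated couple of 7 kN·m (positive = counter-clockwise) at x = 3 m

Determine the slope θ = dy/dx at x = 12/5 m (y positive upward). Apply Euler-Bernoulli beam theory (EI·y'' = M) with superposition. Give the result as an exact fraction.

θ(12/5) = -32031/3125000 rad

Load 1 — applied couple M₀=9 kN·m at a=8 m (b=L-a=4):
  θ_1 = (R_Ax²/2 - M_Ax)/EI  [x≤a] with R_A=1, M_A=3 = (1·(12/5)²/2 - 3·(12/5))/10000 = -27/62500 rad
Load 2 — triangular load w₀=16 kN/m (0→w₀ over full span):
  θ_2 = -w₀(2x(L-x)(L-2x)(x+2L)+x²(L-x)²)/(120LEI) = -16·(2·(12/5)·(12-(12/5))·(12-2·(12/5))·((12/5)+2·12)+(12/5)²·(12-(12/5))²)/(120·12·10000) = -4032/390625 rad
Load 3 — applied couple M₀=7 kN·m at a=3 m (b=L-a=9):
  θ_3 = (R_Ax²/2 - M_Ax)/EI  [x≤a] with R_A=21/32, M_A=-21/16 = ((21/32)·(12/5)²/2 - (-21/16)·(12/5))/10000 = 63/125000 rad
Superposition: θ = Σ θ_i = -32031/3125000 rad ≈ -0.010250 rad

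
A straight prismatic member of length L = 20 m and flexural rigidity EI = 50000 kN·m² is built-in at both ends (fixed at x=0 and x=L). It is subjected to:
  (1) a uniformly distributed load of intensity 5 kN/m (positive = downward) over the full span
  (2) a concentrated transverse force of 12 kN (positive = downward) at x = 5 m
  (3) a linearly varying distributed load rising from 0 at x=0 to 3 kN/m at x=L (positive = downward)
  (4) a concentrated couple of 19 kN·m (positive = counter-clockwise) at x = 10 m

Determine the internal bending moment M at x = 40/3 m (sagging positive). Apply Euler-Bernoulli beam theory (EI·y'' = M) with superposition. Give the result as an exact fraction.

M(40/3) = 3931/54 kN·m

Load 1 — uniform load w=5 kN/m over full span:
  M_1 = wLx/2 - wL²/12 - wx²/2 = 5·20·(40/3)/2 - 5·20²/12 - 5·(40/3)²/2 = 500/9 kN·m
Load 2 — point force P=12 kN at a=5 m (b=L-a=15):
  M_2 = Pa²(a+3b)(L-x)/L³ - Pa²b/L²  [x>a] = 12·5²·(5+3·15)·(20-(40/3))/20³ - 12·5²·15/20² = 5/4 kN·m
Load 3 — triangular load w₀=3 kN/m (0→w₀ over full span):
  M_3 = 3w₀Lx/20 - w₀L²/30 - w₀x³/(6L) = 3·3·20·(40/3)/20 - 3·20²/30 - 3·(40/3)³/(6·20) = 560/27 kN·m
Load 4 — applied couple M₀=19 kN·m at a=10 m (b=L-a=10):
  M_4 = R_Ax - M_A - M₀  [x>a] with R_A=57/40, M_A=19/4 = (57/40)·(40/3) - (19/4) - 19 = -19/4 kN·m
Superposition: M = Σ M_i = 3931/54 kN·m ≈ 72.796296 kN·m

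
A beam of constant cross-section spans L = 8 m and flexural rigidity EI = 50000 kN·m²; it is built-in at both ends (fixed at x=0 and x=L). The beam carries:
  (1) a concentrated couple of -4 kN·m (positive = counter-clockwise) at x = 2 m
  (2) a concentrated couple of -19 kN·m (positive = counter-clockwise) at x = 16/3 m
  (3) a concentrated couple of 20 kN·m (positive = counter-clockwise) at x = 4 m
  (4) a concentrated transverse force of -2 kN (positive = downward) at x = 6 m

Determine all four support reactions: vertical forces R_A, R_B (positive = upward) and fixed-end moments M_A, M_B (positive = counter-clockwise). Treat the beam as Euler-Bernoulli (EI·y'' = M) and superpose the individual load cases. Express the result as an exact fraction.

Load 1 — applied couple M₀=-4 kN·m at a=2 m (b=L-a=6):
  R_A = 6M₀ab/L³ = 6·(-4)·2·6/8³ = -9/16 kN
  M_A = M₀b(2a-b)/L² = (-4)·6·(2·2-6)/8² = 3/4 kN·m
  R_B = -6M₀ab/L³ = -6·(-4)·2·6/8³ = 9/16 kN
  M_B = M₀a(2b-a)/L² = (-4)·2·(2·6-2)/8² = -5/4 kN·m
Load 2 — applied couple M₀=-19 kN·m at a=16/3 m (b=L-a=8/3):
  R_A = 6M₀ab/L³ = 6·(-19)·(16/3)·(8/3)/8³ = -19/6 kN
  M_A = M₀b(2a-b)/L² = (-19)·(8/3)·(2·(16/3)-(8/3))/8² = -19/3 kN·m
  R_B = -6M₀ab/L³ = -6·(-19)·(16/3)·(8/3)/8³ = 19/6 kN
  M_B = M₀a(2b-a)/L² = (-19)·(16/3)·(2·(8/3)-(16/3))/8² = 0 kN·m
Load 3 — applied couple M₀=20 kN·m at a=4 m (b=L-a=4):
  R_A = 6M₀ab/L³ = 6·20·4·4/8³ = 15/4 kN
  M_A = M₀b(2a-b)/L² = 20·4·(2·4-4)/8² = 5 kN·m
  R_B = -6M₀ab/L³ = -6·20·4·4/8³ = -15/4 kN
  M_B = M₀a(2b-a)/L² = 20·4·(2·4-4)/8² = 5 kN·m
Load 4 — point force P=-2 kN at a=6 m (b=L-a=2):
  R_A = Pb²(3a+b)/L³ = (-2)·2²·(3·6+2)/8³ = -5/16 kN
  M_A = Pab²/L² = (-2)·6·2²/8² = -3/4 kN·m
  R_B = Pa²(a+3b)/L³ = (-2)·6²·(6+3·2)/8³ = -27/16 kN
  M_B = -Pa²b/L² = -(-2)·6²·2/8² = 9/4 kN·m
Superposition: R_A = -7/24 kN, M_A = -4/3 kN·m, R_B = -41/24 kN, M_B = 6 kN·m

R_A = -7/24 kN, M_A = -4/3 kN·m, R_B = -41/24 kN, M_B = 6 kN·m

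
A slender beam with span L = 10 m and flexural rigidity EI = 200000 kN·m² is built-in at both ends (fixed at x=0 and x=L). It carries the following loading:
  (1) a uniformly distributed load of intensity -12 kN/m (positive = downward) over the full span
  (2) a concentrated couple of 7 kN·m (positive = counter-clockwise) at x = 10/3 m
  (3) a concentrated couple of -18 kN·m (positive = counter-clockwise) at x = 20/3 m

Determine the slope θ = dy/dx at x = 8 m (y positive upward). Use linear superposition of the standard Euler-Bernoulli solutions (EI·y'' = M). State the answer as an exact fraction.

θ(8) = -259/500000 rad

Load 1 — uniform load w=-12 kN/m over full span:
  θ_1 = -wx(L-x)(L-2x)/(12EI) = -(-12)·8·(10-8)·(10-2·8)/(12·200000) = -3/6250 rad
Load 2 — applied couple M₀=7 kN·m at a=10/3 m (b=L-a=20/3):
  θ_2 = (R_Ax²/2 - M_Ax - M₀(x-a))/EI  [x>a] with R_A=14/15, M_A=0 = ((14/15)·8²/2 - 0·8 - 7·(8-(10/3)))/200000 = -7/500000 rad
Load 3 — applied couple M₀=-18 kN·m at a=20/3 m (b=L-a=10/3):
  θ_3 = (R_Ax²/2 - M_Ax - M₀(x-a))/EI  [x>a] with R_A=-12/5, M_A=-6 = ((-12/5)·8²/2 - (-6)·8 - (-18)·(8-(20/3)))/200000 = -3/125000 rad
Superposition: θ = Σ θ_i = -259/500000 rad ≈ -0.000518 rad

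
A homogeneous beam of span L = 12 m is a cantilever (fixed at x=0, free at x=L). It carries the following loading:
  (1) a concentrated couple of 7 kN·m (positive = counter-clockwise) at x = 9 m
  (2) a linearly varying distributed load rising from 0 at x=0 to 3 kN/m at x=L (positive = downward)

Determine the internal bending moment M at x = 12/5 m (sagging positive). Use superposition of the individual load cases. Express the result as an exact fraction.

M(12/5) = -11797/125 kN·m

Load 1 — applied couple M₀=7 kN·m at a=9 m (b=L-a=3):
  M_1 = M₀  [x≤a] = 7 = 7 kN·m
Load 2 — triangular load w₀=3 kN/m (0→w₀ over full span):
  M_2 = w₀Lx/2 - w₀L²/3 - w₀x³/(6L) = 3·12·(12/5)/2 - 3·12²/3 - 3·(12/5)³/(6·12) = -12672/125 kN·m
Superposition: M = Σ M_i = -11797/125 kN·m ≈ -94.376000 kN·m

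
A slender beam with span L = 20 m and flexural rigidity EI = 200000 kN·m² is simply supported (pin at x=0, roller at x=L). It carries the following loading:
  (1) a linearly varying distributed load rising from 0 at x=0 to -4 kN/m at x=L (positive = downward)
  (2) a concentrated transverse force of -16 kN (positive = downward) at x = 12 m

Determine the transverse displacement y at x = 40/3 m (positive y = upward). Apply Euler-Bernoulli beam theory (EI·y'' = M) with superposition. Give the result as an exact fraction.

y(40/3) = 68204/2278125 m

Load 1 — triangular load w₀=-4 kN/m (0→w₀ over full span):
  y_1 = -w₀x(7L⁴-10L²x²+3x⁴)/(360LEI) = -(-4)·(40/3)·(7·20⁴-10·20²·(40/3)²+3·(40/3)⁴)/(360·20·200000) = 68/3645 m
Load 2 — point force P=-16 kN at a=12 m (b=L-a=8):
  y_2 = -Pa(L-x)(2Lx-a²-x²)/(6LEI)  [x>a] = -(-16)·12·(20-(40/3))·(2·20·(40/3)-12²-(40/3)²)/(6·20·200000) = 952/84375 m
Superposition: y = Σ y_i = 68204/2278125 m ≈ 0.029939 m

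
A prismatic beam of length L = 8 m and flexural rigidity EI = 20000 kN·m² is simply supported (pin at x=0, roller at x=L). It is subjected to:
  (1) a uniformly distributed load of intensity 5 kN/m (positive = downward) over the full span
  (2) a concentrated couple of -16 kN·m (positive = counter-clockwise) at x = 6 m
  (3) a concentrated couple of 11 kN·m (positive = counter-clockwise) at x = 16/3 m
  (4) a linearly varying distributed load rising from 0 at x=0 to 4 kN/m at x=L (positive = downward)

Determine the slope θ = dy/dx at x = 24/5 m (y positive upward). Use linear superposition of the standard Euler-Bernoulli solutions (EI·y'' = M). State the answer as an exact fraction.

Load 1 — uniform load w=5 kN/m over full span:
  θ_1 = -w(L³-6Lx²+4x³)/(24EI) = -5·(8³-6·8·(24/5)²+4·(24/5)³)/(24·20000) = 74/46875 rad
Load 2 — applied couple M₀=-16 kN·m at a=6 m (b=L-a=2):
  θ_2 = (M₀x²/(2L)+C₁)/EI  [x≤a] with C₁=M₀(3b²-L²)/(6L)=52/3 = ((-16)·(24/5)²/(2·8)+(52/3))/20000 = -107/375000 rad
Load 3 — applied couple M₀=11 kN·m at a=16/3 m (b=L-a=8/3):
  θ_3 = (M₀x²/(2L)+C₁)/EI  [x≤a] with C₁=M₀(3b²-L²)/(6L)=-88/9 = (11·(24/5)²/(2·8)+(-88/9))/20000 = 341/1125000 rad
Load 4 — triangular load w₀=4 kN/m (0→w₀ over full span):
  θ_4 = -w₀(7L⁴-30L²x²+15x⁴)/(360LEI) = -4·(7·8⁴-30·8²·(24/5)²+15·(24/5)⁴)/(360·8·20000) = 1856/3515625 rad
Superposition: θ = Σ θ_i = 4979/2343750 rad ≈ 0.002124 rad

θ(24/5) = 4979/2343750 rad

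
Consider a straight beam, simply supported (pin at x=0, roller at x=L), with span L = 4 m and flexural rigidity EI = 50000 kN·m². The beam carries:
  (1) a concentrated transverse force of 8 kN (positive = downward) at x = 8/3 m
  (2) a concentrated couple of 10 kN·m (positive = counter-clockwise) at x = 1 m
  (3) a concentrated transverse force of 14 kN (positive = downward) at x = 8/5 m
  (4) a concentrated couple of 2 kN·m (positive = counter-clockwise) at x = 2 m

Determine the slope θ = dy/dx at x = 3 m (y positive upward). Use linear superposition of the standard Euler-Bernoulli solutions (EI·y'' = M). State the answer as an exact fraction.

Load 1 — point force P=8 kN at a=8/3 m (b=L-a=4/3):
  θ_1 = -Pa(2L²-6Lx+3x²+a²)/(6LEI)  [x>a] = -8·(8/3)·(2·4²-6·4·3+3·3²+(8/3)²)/(6·4·50000) = 53/506250 rad
Load 2 — applied couple M₀=10 kN·m at a=1 m (b=L-a=3):
  θ_2 = (M₀x²/(2L)-M₀(x-a)+C₁)/EI  [x>a] with C₁=M₀(3b²-L²)/(6L)=55/12 = (10·3²/(2·4)-10·(3-1)+(55/12))/50000 = -1/12000 rad
Load 3 — point force P=14 kN at a=8/5 m (b=L-a=12/5):
  θ_3 = -Pa(2L²-6Lx+3x²+a²)/(6LEI)  [x>a] = -14·(8/5)·(2·4²-6·4·3+3·3²+(8/5)²)/(6·4·50000) = 609/3125000 rad
Load 4 — applied couple M₀=2 kN·m at a=2 m (b=L-a=2):
  θ_4 = (M₀x²/(2L)-M₀(x-a)+C₁)/EI  [x>a] with C₁=M₀(3b²-L²)/(6L)=-1/3 = (2·3²/(2·4)-2·(3-2)+(-1/3))/50000 = -1/600000 rad
Superposition: θ = Σ θ_i = 434507/2025000000 rad ≈ 0.000215 rad

θ(3) = 434507/2025000000 rad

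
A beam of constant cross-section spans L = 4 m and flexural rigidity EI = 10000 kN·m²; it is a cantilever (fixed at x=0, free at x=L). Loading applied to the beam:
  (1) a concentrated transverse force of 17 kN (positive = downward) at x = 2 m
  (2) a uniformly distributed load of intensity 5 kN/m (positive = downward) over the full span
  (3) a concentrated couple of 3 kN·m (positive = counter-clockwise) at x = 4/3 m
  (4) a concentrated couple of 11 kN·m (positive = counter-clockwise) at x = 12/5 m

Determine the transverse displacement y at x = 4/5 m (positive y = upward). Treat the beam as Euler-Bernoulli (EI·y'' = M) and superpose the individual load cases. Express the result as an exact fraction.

y(4/5) = -126/78125 m

Load 1 — point force P=17 kN at a=2 m (b=L-a=2):
  y_1 = -Px²(3a-x)/(6EI)  [x≤a] = -17·(4/5)²·(3·2-(4/5))/(6·10000) = -221/234375 m
Load 2 — uniform load w=5 kN/m over full span:
  y_2 = -wx²(x²-4Lx+6L²)/(24EI) = -5·(4/5)²·((4/5)²-4·4·(4/5)+6·4²)/(24·10000) = -262/234375 m
Load 3 — applied couple M₀=3 kN·m at a=4/3 m (b=L-a=8/3):
  y_3 = M₀x²/(2EI)  [x≤a] = 3·(4/5)²/(2·10000) = 3/31250 m
Load 4 — applied couple M₀=11 kN·m at a=12/5 m (b=L-a=8/5):
  y_4 = M₀x²/(2EI)  [x≤a] = 11·(4/5)²/(2·10000) = 11/31250 m
Superposition: y = Σ y_i = -126/78125 m ≈ -0.001613 m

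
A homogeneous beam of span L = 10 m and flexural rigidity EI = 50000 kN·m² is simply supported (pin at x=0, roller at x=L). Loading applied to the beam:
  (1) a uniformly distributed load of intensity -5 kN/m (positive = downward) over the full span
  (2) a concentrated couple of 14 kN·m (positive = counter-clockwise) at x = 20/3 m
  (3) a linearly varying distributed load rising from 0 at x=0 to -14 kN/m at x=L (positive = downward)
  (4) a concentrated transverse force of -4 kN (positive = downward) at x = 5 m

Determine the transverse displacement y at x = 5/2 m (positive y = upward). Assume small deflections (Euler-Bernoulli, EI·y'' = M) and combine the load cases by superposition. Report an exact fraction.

y(5/2) = 102007/4608000 m

Load 1 — uniform load w=-5 kN/m over full span:
  y_1 = -wx(L³-2Lx²+x³)/(24EI) = -(-5)·(5/2)·(10³-2·10·(5/2)²+(5/2)³)/(24·50000) = 19/2048 m
Load 2 — applied couple M₀=14 kN·m at a=20/3 m (b=L-a=10/3):
  y_2 = (M₀x³/(6L)+C₁x)/EI  [x≤a] with C₁=M₀(3b²-L²)/(6L)=-140/9 = (14·(5/2)³/(6·10)+(-140/9)·(5/2))/50000 = -203/288000 m
Load 3 — triangular load w₀=-14 kN/m (0→w₀ over full span):
  y_3 = -w₀x(7L⁴-10L²x²+3x⁴)/(360LEI) = -(-14)·(5/2)·(7·10⁴-10·10²·(5/2)²+3·(5/2)⁴)/(360·10·50000) = 763/61440 m
Load 4 — point force P=-4 kN at a=5 m (b=L-a=5):
  y_4 = -Pbx(L²-b²-x²)/(6LEI)  [x≤a] = -(-4)·5·(5/2)·(10²-5²-(5/2)²)/(6·10·50000) = 11/9600 m
Superposition: y = Σ y_i = 102007/4608000 m ≈ 0.022137 m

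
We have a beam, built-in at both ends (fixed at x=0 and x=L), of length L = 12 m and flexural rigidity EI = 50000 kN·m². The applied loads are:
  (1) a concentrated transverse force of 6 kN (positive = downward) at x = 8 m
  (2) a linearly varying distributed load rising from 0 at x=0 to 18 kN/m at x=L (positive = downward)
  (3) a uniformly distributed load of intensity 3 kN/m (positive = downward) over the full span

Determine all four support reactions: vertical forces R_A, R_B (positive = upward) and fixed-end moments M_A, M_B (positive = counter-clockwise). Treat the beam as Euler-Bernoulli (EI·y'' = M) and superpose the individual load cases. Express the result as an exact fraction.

R_A = 2338/45 kN, M_A = 1916/15 kN·m, R_B = 4412/45 kN, M_B = -2644/15 kN·m

Load 1 — point force P=6 kN at a=8 m (b=L-a=4):
  R_A = Pb²(3a+b)/L³ = 6·4²·(3·8+4)/12³ = 14/9 kN
  M_A = Pab²/L² = 6·8·4²/12² = 16/3 kN·m
  R_B = Pa²(a+3b)/L³ = 6·8²·(8+3·4)/12³ = 40/9 kN
  M_B = -Pa²b/L² = -6·8²·4/12² = -32/3 kN·m
Load 2 — triangular load w₀=18 kN/m (0→w₀ over full span):
  R_A = 3w₀L/20 = 3·18·12/20 = 162/5 kN
  M_A = w₀L²/30 = 18·12²/30 = 432/5 kN·m
  R_B = 7w₀L/20 = 7·18·12/20 = 378/5 kN
  M_B = -w₀L²/20 = -18·12²/20 = -648/5 kN·m
Load 3 — uniform load w=3 kN/m over full span:
  R_A = wL/2 = 3·12/2 = 18 kN
  M_A = wL²/12 = 3·12²/12 = 36 kN·m
  R_B = wL/2 = 3·12/2 = 18 kN
  M_B = -wL²/12 = -3·12²/12 = -36 kN·m
Superposition: R_A = 2338/45 kN, M_A = 1916/15 kN·m, R_B = 4412/45 kN, M_B = -2644/15 kN·m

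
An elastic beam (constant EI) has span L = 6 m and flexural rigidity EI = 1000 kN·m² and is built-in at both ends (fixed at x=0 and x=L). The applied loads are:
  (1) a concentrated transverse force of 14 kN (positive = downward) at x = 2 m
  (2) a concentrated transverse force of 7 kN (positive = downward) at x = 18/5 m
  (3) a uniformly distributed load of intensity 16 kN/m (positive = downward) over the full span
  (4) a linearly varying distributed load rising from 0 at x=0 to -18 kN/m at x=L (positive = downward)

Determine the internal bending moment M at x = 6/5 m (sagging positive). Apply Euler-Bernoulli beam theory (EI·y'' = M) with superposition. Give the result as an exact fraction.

M(6/5) = 18/625 kN·m

Load 1 — point force P=14 kN at a=2 m (b=L-a=4):
  M_1 = Pb²(3a+b)x/L³ - Pab²/L²  [x≤a] = 14·4²·(3·2+4)·(6/5)/6³ - 14·2·4²/6² = 0 kN·m
Load 2 — point force P=7 kN at a=18/5 m (b=L-a=12/5):
  M_2 = Pb²(3a+b)x/L³ - Pab²/L²  [x≤a] = 7·(12/5)²·(3·(18/5)+(12/5))·(6/5)/6³ - 7·(18/5)·(12/5)²/6² = -672/625 kN·m
Load 3 — uniform load w=16 kN/m over full span:
  M_3 = wLx/2 - wL²/12 - wx²/2 = 16·6·(6/5)/2 - 16·6²/12 - 16·(6/5)²/2 = -48/25 kN·m
Load 4 — triangular load w₀=-18 kN/m (0→w₀ over full span):
  M_4 = 3w₀Lx/20 - w₀L²/30 - w₀x³/(6L) = 3·(-18)·6·(6/5)/20 - (-18)·6²/30 - (-18)·(6/5)³/(6·6) = 378/125 kN·m
Superposition: M = Σ M_i = 18/625 kN·m ≈ 0.028800 kN·m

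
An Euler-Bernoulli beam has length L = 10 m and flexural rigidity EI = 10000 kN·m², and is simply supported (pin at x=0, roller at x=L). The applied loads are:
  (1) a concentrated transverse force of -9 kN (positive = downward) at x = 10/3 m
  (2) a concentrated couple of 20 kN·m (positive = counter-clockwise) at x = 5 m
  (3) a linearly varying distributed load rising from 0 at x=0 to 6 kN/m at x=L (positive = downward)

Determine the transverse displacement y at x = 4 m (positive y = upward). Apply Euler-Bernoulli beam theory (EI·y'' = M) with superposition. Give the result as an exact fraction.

Load 1 — point force P=-9 kN at a=10/3 m (b=L-a=20/3):
  y_1 = -Pa(L-x)(2Lx-a²-x²)/(6LEI)  [x>a] = -(-9)·(10/3)·(10-4)·(2·10·4-(10/3)²-4²)/(6·10·10000) = 119/7500 m
Load 2 — applied couple M₀=20 kN·m at a=5 m (b=L-a=5):
  y_2 = (M₀x³/(6L)+C₁x)/EI  [x≤a] with C₁=M₀(3b²-L²)/(6L)=-25/3 = (20·4³/(6·10)+(-25/3)·4)/10000 = -3/2500 m
Load 3 — triangular load w₀=6 kN/m (0→w₀ over full span):
  y_3 = -w₀x(7L⁴-10L²x²+3x⁴)/(360LEI) = -6·4·(7·10⁴-10·10²·4²+3·4⁴)/(360·10·10000) = -1141/31250 m
Superposition: y = Σ y_i = -1024/46875 m ≈ -0.021845 m

y(4) = -1024/46875 m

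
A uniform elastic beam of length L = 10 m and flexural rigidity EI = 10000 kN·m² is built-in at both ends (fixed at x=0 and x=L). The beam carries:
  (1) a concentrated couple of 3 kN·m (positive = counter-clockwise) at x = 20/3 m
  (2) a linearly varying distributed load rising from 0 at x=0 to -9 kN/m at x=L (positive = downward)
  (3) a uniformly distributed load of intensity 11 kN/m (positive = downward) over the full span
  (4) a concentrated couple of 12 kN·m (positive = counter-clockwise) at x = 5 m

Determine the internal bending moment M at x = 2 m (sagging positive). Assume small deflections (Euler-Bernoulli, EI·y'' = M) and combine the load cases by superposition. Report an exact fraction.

Load 1 — applied couple M₀=3 kN·m at a=20/3 m (b=L-a=10/3):
  M_1 = R_Ax - M_A  [x≤a] with R_A=2/5, M_A=1 = (2/5)·2 - 1 = -1/5 kN·m
Load 2 — triangular load w₀=-9 kN/m (0→w₀ over full span):
  M_2 = 3w₀Lx/20 - w₀L²/30 - w₀x³/(6L) = 3·(-9)·10·2/20 - (-9)·10²/30 - (-9)·2³/(6·10) = 21/5 kN·m
Load 3 — uniform load w=11 kN/m over full span:
  M_3 = wLx/2 - wL²/12 - wx²/2 = 11·10·2/2 - 11·10²/12 - 11·2²/2 = -11/3 kN·m
Load 4 — applied couple M₀=12 kN·m at a=5 m (b=L-a=5):
  M_4 = R_Ax - M_A  [x≤a] with R_A=9/5, M_A=3 = (9/5)·2 - 3 = 3/5 kN·m
Superposition: M = Σ M_i = 14/15 kN·m ≈ 0.933333 kN·m

M(2) = 14/15 kN·m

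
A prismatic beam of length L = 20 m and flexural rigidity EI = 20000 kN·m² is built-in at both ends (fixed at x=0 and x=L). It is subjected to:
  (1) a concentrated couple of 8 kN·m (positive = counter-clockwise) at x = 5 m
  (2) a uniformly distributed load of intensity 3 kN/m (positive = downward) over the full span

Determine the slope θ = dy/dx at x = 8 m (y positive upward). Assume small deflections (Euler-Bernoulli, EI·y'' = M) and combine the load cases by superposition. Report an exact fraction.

θ(8) = -117/25000 rad

Load 1 — applied couple M₀=8 kN·m at a=5 m (b=L-a=15):
  θ_1 = (R_Ax²/2 - M_Ax - M₀(x-a))/EI  [x>a] with R_A=9/20, M_A=-3/2 = ((9/20)·8²/2 - (-3/2)·8 - 8·(8-5))/20000 = 3/25000 rad
Load 2 — uniform load w=3 kN/m over full span:
  θ_2 = -wx(L-x)(L-2x)/(12EI) = -3·8·(20-8)·(20-2·8)/(12·20000) = -3/625 rad
Superposition: θ = Σ θ_i = -117/25000 rad ≈ -0.004680 rad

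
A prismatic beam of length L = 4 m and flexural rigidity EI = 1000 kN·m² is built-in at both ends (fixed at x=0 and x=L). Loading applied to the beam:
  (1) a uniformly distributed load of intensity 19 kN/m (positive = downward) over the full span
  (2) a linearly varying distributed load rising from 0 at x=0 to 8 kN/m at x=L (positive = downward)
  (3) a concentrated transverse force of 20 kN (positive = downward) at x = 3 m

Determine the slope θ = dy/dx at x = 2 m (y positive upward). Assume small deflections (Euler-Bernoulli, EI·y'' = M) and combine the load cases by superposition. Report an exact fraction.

Load 1 — uniform load w=19 kN/m over full span:
  θ_1 = -wx(L-x)(L-2x)/(12EI) = -19·2·(4-2)·(4-2·2)/(12·1000) = 0 rad
Load 2 — triangular load w₀=8 kN/m (0→w₀ over full span):
  θ_2 = -w₀(2x(L-x)(L-2x)(x+2L)+x²(L-x)²)/(120LEI) = -8·(2·2·(4-2)·(4-2·2)·(2+2·4)+2²·(4-2)²)/(120·4·1000) = -1/3750 rad
Load 3 — point force P=20 kN at a=3 m (b=L-a=1):
  θ_3 = -Pb²x(2aL-(3a+b)x)/(2L³EI)  [x≤a] = -20·1²·2·(2·3·4-(3·3+1)·2)/(2·4³·1000) = -1/800 rad
Superposition: θ = Σ θ_i = -91/60000 rad ≈ -0.001517 rad

θ(2) = -91/60000 rad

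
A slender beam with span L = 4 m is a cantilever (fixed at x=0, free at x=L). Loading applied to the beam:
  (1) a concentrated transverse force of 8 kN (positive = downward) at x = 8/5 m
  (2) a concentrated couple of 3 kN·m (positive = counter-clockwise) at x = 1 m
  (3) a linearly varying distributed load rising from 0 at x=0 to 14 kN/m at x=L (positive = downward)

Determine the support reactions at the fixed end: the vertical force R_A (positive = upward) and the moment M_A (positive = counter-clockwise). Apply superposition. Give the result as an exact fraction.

Load 1 — point force P=8 kN at a=8/5 m (b=L-a=12/5):
  R_A = P = 8 kN
  M_A = Pa = 8·(8/5) = 64/5 kN·m
Load 2 — applied couple M₀=3 kN·m at a=1 m (b=L-a=3):
  R_A = 0 kN
  M_A = -M₀ = -3 kN·m
Load 3 — triangular load w₀=14 kN/m (0→w₀ over full span):
  R_A = w₀L/2 = 14·4/2 = 28 kN
  M_A = w₀L²/3 = 14·4²/3 = 224/3 kN·m
Superposition: R_A = 36 kN, M_A = 1267/15 kN·m

R_A = 36 kN, M_A = 1267/15 kN·m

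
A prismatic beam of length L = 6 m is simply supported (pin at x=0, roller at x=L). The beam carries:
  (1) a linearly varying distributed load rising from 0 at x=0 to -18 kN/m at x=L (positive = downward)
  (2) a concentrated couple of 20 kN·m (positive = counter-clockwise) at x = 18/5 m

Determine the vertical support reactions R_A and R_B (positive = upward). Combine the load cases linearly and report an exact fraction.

R_A = -44/3 kN, R_B = -118/3 kN

Load 1 — triangular load w₀=-18 kN/m (0→w₀ over full span):
  R_A = w₀L/6 = (-18)·6/6 = -18 kN
  R_B = w₀L/3 = (-18)·6/3 = -36 kN
Load 2 — applied couple M₀=20 kN·m at a=18/5 m (b=L-a=12/5):
  R_A = M₀/L = 20/6 = 10/3 kN
  R_B = -M₀/L = -20/6 = -10/3 kN
Superposition: R_A = -44/3 kN, R_B = -118/3 kN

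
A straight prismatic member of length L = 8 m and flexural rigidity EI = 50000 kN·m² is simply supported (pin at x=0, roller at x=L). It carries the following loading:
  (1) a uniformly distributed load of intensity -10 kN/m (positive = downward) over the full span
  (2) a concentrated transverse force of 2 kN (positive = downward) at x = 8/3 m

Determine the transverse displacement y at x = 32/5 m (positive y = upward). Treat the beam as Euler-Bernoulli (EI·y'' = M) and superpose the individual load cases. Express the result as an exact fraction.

y(32/5) = 194336/31640625 m

Load 1 — uniform load w=-10 kN/m over full span:
  y_1 = -wx(L³-2Lx²+x³)/(24EI) = -(-10)·(32/5)·(8³-2·8·(32/5)²+(32/5)³)/(24·50000) = 7424/1171875 m
Load 2 — point force P=2 kN at a=8/3 m (b=L-a=16/3):
  y_2 = -Pa(L-x)(2Lx-a²-x²)/(6LEI)  [x>a] = -2·(8/3)·(8-(32/5))·(2·8·(32/5)-(8/3)²-(32/5)²)/(6·8·50000) = -6112/31640625 m
Superposition: y = Σ y_i = 194336/31640625 m ≈ 0.006142 m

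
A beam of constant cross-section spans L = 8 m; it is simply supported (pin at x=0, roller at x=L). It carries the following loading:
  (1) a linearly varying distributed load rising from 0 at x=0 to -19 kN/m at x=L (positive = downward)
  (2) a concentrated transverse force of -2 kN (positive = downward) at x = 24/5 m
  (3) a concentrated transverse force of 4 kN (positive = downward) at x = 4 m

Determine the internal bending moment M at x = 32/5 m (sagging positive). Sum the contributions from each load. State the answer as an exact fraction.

M(32/5) = -7136/125 kN·m

Load 1 — triangular load w₀=-19 kN/m (0→w₀ over full span):
  M_1 = w₀Lx/6 - w₀x³/(6L) = (-19)·8·(32/5)/6 - (-19)·(32/5)³/(6·8) = -7296/125 kN·m
Load 2 — point force P=-2 kN at a=24/5 m (b=L-a=16/5):
  M_2 = Pa(L-x)/L  [x>a] = (-2)·(24/5)·(8-(32/5))/8 = -48/25 kN·m
Load 3 — point force P=4 kN at a=4 m (b=L-a=4):
  M_3 = Pa(L-x)/L  [x>a] = 4·4·(8-(32/5))/8 = 16/5 kN·m
Superposition: M = Σ M_i = -7136/125 kN·m ≈ -57.088000 kN·m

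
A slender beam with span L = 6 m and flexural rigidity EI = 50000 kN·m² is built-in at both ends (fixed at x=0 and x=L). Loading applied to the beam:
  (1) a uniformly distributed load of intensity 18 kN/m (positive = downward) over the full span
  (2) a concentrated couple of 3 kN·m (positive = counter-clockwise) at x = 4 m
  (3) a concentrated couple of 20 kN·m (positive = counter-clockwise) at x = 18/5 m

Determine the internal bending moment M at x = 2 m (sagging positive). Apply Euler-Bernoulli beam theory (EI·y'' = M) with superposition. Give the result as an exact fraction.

Load 1 — uniform load w=18 kN/m over full span:
  M_1 = wLx/2 - wL²/12 - wx²/2 = 18·6·2/2 - 18·6²/12 - 18·2²/2 = 18 kN·m
Load 2 — applied couple M₀=3 kN·m at a=4 m (b=L-a=2):
  M_2 = R_Ax - M_A  [x≤a] with R_A=2/3, M_A=1 = (2/3)·2 - 1 = 1/3 kN·m
Load 3 — applied couple M₀=20 kN·m at a=18/5 m (b=L-a=12/5):
  M_3 = R_Ax - M_A  [x≤a] with R_A=24/5, M_A=32/5 = (24/5)·2 - (32/5) = 16/5 kN·m
Superposition: M = Σ M_i = 323/15 kN·m ≈ 21.533333 kN·m

M(2) = 323/15 kN·m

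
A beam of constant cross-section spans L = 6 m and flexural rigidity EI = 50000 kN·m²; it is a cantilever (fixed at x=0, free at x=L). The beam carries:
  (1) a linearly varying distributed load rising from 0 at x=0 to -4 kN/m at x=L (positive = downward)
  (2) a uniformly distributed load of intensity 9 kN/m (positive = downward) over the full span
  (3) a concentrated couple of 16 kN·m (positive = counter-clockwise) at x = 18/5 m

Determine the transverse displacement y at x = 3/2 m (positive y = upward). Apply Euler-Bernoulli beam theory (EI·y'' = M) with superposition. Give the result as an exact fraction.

y(3/2) = -14157/8000000 m

Load 1 — triangular load w₀=-4 kN/m (0→w₀ over full span):
  y_1 = (w₀Lx³/12-w₀L²x²/6-w₀x⁵/(120L))/EI = ((-4)·6·(3/2)³/12-(-4)·6²·(3/2)²/6-(-4)·(3/2)⁵/(120·6))/50000 = 30267/32000000 m
Load 2 — uniform load w=9 kN/m over full span:
  y_2 = -wx²(x²-4Lx+6L²)/(24EI) = -9·(3/2)²·((3/2)²-4·6·(3/2)+6·6²)/(24·50000) = -19683/6400000 m
Load 3 — applied couple M₀=16 kN·m at a=18/5 m (b=L-a=12/5):
  y_3 = M₀x²/(2EI)  [x≤a] = 16·(3/2)²/(2·50000) = 9/25000 m
Superposition: y = Σ y_i = -14157/8000000 m ≈ -0.001770 m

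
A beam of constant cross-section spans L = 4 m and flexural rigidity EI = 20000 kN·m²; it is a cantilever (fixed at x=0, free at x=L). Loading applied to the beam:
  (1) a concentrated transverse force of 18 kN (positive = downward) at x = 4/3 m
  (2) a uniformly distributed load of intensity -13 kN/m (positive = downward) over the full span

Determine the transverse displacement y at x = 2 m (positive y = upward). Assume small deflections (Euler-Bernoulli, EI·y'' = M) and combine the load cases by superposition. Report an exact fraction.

y(2) = 551/90000 m

Load 1 — point force P=18 kN at a=4/3 m (b=L-a=8/3):
  y_1 = -Pa²(3x-a)/(6EI)  [x>a] = -18·(4/3)²·(3·2-(4/3))/(6·20000) = -7/5625 m
Load 2 — uniform load w=-13 kN/m over full span:
  y_2 = -wx²(x²-4Lx+6L²)/(24EI) = -(-13)·2²·(2²-4·4·2+6·4²)/(24·20000) = 221/30000 m
Superposition: y = Σ y_i = 551/90000 m ≈ 0.006122 m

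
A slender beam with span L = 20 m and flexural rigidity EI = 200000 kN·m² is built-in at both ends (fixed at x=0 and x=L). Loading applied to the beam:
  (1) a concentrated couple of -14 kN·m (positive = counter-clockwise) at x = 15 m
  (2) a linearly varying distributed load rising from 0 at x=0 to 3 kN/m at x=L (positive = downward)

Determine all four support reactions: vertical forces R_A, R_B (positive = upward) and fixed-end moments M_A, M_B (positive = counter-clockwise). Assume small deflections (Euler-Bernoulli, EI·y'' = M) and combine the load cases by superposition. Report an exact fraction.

Load 1 — applied couple M₀=-14 kN·m at a=15 m (b=L-a=5):
  R_A = 6M₀ab/L³ = 6·(-14)·15·5/20³ = -63/80 kN
  M_A = M₀b(2a-b)/L² = (-14)·5·(2·15-5)/20² = -35/8 kN·m
  R_B = -6M₀ab/L³ = -6·(-14)·15·5/20³ = 63/80 kN
  M_B = M₀a(2b-a)/L² = (-14)·15·(2·5-15)/20² = 21/8 kN·m
Load 2 — triangular load w₀=3 kN/m (0→w₀ over full span):
  R_A = 3w₀L/20 = 3·3·20/20 = 9 kN
  M_A = w₀L²/30 = 3·20²/30 = 40 kN·m
  R_B = 7w₀L/20 = 7·3·20/20 = 21 kN
  M_B = -w₀L²/20 = -3·20²/20 = -60 kN·m
Superposition: R_A = 657/80 kN, M_A = 285/8 kN·m, R_B = 1743/80 kN, M_B = -459/8 kN·m

R_A = 657/80 kN, M_A = 285/8 kN·m, R_B = 1743/80 kN, M_B = -459/8 kN·m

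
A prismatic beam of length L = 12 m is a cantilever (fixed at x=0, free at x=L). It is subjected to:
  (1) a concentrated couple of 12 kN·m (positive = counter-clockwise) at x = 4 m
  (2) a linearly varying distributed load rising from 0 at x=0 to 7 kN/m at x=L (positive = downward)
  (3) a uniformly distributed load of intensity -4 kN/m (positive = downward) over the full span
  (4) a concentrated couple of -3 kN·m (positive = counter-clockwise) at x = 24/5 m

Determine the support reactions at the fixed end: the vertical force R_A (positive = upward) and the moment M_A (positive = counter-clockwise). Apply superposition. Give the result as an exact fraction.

R_A = -6 kN, M_A = 39 kN·m

Load 1 — applied couple M₀=12 kN·m at a=4 m (b=L-a=8):
  R_A = 0 kN
  M_A = -M₀ = -12 kN·m
Load 2 — triangular load w₀=7 kN/m (0→w₀ over full span):
  R_A = w₀L/2 = 7·12/2 = 42 kN
  M_A = w₀L²/3 = 7·12²/3 = 336 kN·m
Load 3 — uniform load w=-4 kN/m over full span:
  R_A = wL = (-4)·12 = -48 kN
  M_A = wL²/2 = (-4)·12²/2 = -288 kN·m
Load 4 — applied couple M₀=-3 kN·m at a=24/5 m (b=L-a=36/5):
  R_A = 0 kN
  M_A = -M₀ = -(-3) = 3 kN·m
Superposition: R_A = -6 kN, M_A = 39 kN·m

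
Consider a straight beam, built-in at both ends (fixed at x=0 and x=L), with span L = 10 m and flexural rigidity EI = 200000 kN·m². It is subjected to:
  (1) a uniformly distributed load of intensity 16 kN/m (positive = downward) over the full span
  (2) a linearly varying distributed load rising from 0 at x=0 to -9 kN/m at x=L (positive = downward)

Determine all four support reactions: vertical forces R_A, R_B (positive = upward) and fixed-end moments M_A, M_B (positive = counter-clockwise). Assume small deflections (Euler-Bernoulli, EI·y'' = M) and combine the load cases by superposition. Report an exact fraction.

R_A = 133/2 kN, M_A = 310/3 kN·m, R_B = 97/2 kN, M_B = -265/3 kN·m

Load 1 — uniform load w=16 kN/m over full span:
  R_A = wL/2 = 16·10/2 = 80 kN
  M_A = wL²/12 = 16·10²/12 = 400/3 kN·m
  R_B = wL/2 = 16·10/2 = 80 kN
  M_B = -wL²/12 = -16·10²/12 = -400/3 kN·m
Load 2 — triangular load w₀=-9 kN/m (0→w₀ over full span):
  R_A = 3w₀L/20 = 3·(-9)·10/20 = -27/2 kN
  M_A = w₀L²/30 = (-9)·10²/30 = -30 kN·m
  R_B = 7w₀L/20 = 7·(-9)·10/20 = -63/2 kN
  M_B = -w₀L²/20 = -(-9)·10²/20 = 45 kN·m
Superposition: R_A = 133/2 kN, M_A = 310/3 kN·m, R_B = 97/2 kN, M_B = -265/3 kN·m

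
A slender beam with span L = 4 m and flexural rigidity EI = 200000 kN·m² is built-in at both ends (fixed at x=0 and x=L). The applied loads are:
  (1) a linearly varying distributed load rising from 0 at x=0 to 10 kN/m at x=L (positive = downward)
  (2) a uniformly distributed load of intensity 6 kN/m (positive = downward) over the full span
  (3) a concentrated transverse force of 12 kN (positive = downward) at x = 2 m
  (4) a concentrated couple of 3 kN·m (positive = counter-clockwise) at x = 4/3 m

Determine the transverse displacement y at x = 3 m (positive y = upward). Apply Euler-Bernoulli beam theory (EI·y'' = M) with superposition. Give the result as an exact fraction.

y(3) = -287/9600000 m

Load 1 — triangular load w₀=10 kN/m (0→w₀ over full span):
  y_1 = -w₀x²(L-x)²(x+2L)/(120LEI) = -10·3²·(4-3)²·(3+2·4)/(120·4·200000) = -33/3200000 m
Load 2 — uniform load w=6 kN/m over full span:
  y_2 = -wx²(L-x)²/(24EI) = -6·3²·(4-3)²/(24·200000) = -9/800000 m
Load 3 — point force P=12 kN at a=2 m (b=L-a=2):
  y_3 = -Pa²(L-x)²(3bL-(3b+a)(L-x))/(6L³EI)  [x>a] = -12·2²·(4-3)²·(3·2·4-(3·2+2)·(4-3))/(6·4³·200000) = -1/100000 m
Load 4 — applied couple M₀=3 kN·m at a=4/3 m (b=L-a=8/3):
  y_4 = (R_Ax³/6 - M_Ax²/2 - M₀(x-a)²/2)/EI  [x>a] with R_A=1, M_A=0 = (1·3³/6 - 0·3²/2 - 3·(3-(4/3))²/2)/200000 = 1/600000 m
Superposition: y = Σ y_i = -287/9600000 m ≈ -0.000030 m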